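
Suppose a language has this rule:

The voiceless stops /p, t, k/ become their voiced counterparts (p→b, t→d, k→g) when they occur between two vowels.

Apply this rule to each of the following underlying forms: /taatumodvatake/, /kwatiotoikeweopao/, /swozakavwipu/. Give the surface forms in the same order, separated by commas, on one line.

/taatumodvatake/: /t/ is a voiceless stop between vowels /a/ and /u/, so it voices to [d]. /t/ is a voiceless stop between vowels /a/ and /a/, so it voices to [d]. /k/ is a voiceless stop between vowels /a/ and /e/, so it voices to [g]. → [taadumodvadage].
/kwatiotoikeweopao/: /t/ is a voiceless stop between vowels /a/ and /i/, so it voices to [d]. /t/ is a voiceless stop between vowels /o/ and /o/, so it voices to [d]. /k/ is a voiceless stop between vowels /i/ and /e/, so it voices to [g]. /p/ is a voiceless stop between vowels /o/ and /a/, so it voices to [b]. → [kwadiodoigeweobao].
/swozakavwipu/: /k/ is a voiceless stop between vowels /a/ and /a/, so it voices to [g]. /p/ is a voiceless stop between vowels /i/ and /u/, so it voices to [b]. → [swozagavwibu].

taadumodvadage, kwadiodoigeweobao, swozagavwibu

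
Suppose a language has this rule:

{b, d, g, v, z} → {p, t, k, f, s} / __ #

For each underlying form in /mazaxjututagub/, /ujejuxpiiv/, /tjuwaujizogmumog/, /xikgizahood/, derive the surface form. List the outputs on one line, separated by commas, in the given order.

/mazaxjututagub/: /b/ is a voiced obstruent in word-final position, so it devoices to [p]. → [mazaxjututagup].
/ujejuxpiiv/: /v/ is a voiced obstruent in word-final position, so it devoices to [f]. → [ujejuxpiif].
/tjuwaujizogmumog/: /g/ is a voiced obstruent in word-final position, so it devoices to [k]. → [tjuwaujizogmumok].
/xikgizahood/: /d/ is a voiced obstruent in word-final position, so it devoices to [t]. → [xikgizahoot].

mazaxjututagup, ujejuxpiif, tjuwaujizogmumok, xikgizahoot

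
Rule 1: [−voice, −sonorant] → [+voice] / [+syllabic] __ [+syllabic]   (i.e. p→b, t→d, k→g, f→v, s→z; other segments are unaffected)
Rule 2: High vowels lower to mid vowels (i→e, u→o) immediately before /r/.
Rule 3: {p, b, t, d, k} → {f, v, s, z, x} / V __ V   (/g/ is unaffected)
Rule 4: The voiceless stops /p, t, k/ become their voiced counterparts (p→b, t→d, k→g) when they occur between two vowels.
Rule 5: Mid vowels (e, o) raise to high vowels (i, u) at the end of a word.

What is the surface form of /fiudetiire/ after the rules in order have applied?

fiuzezieri

Rule 1 (intervocalic voicing): /t/ is a voiceless obstruent between vowels /e/ and /i/, so it voices to [d]. /fiudetiire/ → fiudediire.
Rule 2 (pre-rhotic lowering): /i/ is a high vowel immediately before /r/, so it lowers to [e]. /fiudediire/ → fiudediere.
Rule 3 (intervocalic spirantization): /d/ is a stop between vowels /u/ and /e/, so it spirantizes to the fricative [z]. /d/ is a stop between vowels /e/ and /i/, so it spirantizes to the fricative [z]. /fiudediere/ → fiuzeziere.
Rule 4 (intervocalic voicing): no segment meets the environment; /fiuzeziere/ is unchanged.
Rule 5 (final vowel raising): /e/ is a mid vowel in word-final position, so it raises to [i]. /fiuzeziere/ → fiuzezieri.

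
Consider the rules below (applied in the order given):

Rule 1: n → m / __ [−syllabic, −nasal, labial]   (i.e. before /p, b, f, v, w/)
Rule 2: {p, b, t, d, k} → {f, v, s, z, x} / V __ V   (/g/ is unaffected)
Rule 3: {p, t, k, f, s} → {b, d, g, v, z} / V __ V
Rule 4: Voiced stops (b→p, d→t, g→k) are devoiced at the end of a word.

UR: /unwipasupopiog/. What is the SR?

umwivazuvoviok

Rule 1 (nasal place assimilation): /n/ precedes the labial consonant /w/, so it assimilates in place to [m]. /unwipasupopiog/ → umwipasupopiog.
Rule 2 (intervocalic spirantization): /p/ is a stop between vowels /i/ and /a/, so it spirantizes to the fricative [f]. /p/ is a stop between vowels /u/ and /o/, so it spirantizes to the fricative [f]. /p/ is a stop between vowels /o/ and /i/, so it spirantizes to the fricative [f]. /umwipasupopiog/ → umwifasufofiog.
Rule 3 (intervocalic voicing): /f/ is a voiceless obstruent between vowels /i/ and /a/, so it voices to [v]. /s/ is a voiceless obstruent between vowels /a/ and /u/, so it voices to [z]. /f/ is a voiceless obstruent between vowels /u/ and /o/, so it voices to [v]. /f/ is a voiceless obstruent between vowels /o/ and /i/, so it voices to [v]. /umwifasufofiog/ → umwivazuvoviog.
Rule 4 (final devoicing): /g/ is a voiced stop in word-final position, so it devoices to [k]. /umwivazuvoviog/ → umwivazuvoviok.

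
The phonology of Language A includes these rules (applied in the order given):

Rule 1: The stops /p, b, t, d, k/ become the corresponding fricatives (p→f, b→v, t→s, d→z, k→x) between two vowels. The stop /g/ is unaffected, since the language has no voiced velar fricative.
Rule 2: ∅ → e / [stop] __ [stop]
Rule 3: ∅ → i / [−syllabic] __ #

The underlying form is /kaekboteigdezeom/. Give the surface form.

Rule 1 (intervocalic spirantization): /t/ is a stop between vowels /o/ and /e/, so it spirantizes to the fricative [s]. /kaekboteigdezeom/ → kaekboseigdezeom.
Rule 2 (stop-cluster e-epenthesis): /k/ and /b/ form a stop–stop cluster, so [e] is inserted between them. /g/ and /d/ form a stop–stop cluster, so [e] is inserted between them. /kaekboseigdezeom/ → kaekeboseigedezeom.
Rule 3 (final i-epenthesis): the form ends in the consonant /m/, so [i] is inserted word-finally. /kaekeboseigedezeom/ → kaekeboseigedezeomi.

kaekeboseigedezeomi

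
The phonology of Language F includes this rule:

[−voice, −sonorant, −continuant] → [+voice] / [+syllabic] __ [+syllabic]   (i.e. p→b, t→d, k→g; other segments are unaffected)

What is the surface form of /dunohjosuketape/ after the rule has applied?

/k/ is a voiceless stop between vowels /u/ and /e/, so it voices to [g].
/t/ is a voiceless stop between vowels /e/ and /a/, so it voices to [d].
/p/ is a voiceless stop between vowels /a/ and /e/, so it voices to [b].
Surface form: [dunohjosugedabe].

dunohjosugedabe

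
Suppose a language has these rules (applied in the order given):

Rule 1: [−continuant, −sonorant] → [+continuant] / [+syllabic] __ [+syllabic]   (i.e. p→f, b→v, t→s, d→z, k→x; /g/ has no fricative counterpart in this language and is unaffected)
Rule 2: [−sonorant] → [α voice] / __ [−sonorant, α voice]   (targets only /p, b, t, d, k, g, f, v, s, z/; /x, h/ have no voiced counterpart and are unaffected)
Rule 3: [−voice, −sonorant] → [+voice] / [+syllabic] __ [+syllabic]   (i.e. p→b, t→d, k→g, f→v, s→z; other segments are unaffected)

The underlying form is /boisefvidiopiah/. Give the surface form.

Rule 1 (intervocalic spirantization): /d/ is a stop between vowels /i/ and /i/, so it spirantizes to the fricative [z]. /p/ is a stop between vowels /o/ and /i/, so it spirantizes to the fricative [f]. /boisefvidiopiah/ → boisefviziofiah.
Rule 2 (regressive voicing assimilation): /f/ precedes the voiced obstruent /v/, so it voices to [v] by assimilation. /boisefviziofiah/ → boisevviziofiah.
Rule 3 (intervocalic voicing): /s/ is a voiceless obstruent between vowels /i/ and /e/, so it voices to [z]. /f/ is a voiceless obstruent between vowels /o/ and /i/, so it voices to [v]. /boisevviziofiah/ → boizevvizioviah.

boizevvizioviah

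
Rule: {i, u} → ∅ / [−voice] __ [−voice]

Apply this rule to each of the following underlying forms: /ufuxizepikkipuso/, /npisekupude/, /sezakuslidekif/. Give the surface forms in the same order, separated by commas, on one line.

/ufuxizepikkipuso/: /u/ is a high vowel flanked by voiceless consonants /f/ and /x/, so it deletes. /i/ is a high vowel flanked by voiceless consonants /p/ and /k/, so it deletes. /i/ is a high vowel flanked by voiceless consonants /k/ and /p/, so it deletes. /u/ is a high vowel flanked by voiceless consonants /p/ and /s/, so it deletes. → [ufxizepkkpso].
/npisekupude/: /i/ is a high vowel flanked by voiceless consonants /p/ and /s/, so it deletes. /u/ is a high vowel flanked by voiceless consonants /k/ and /p/, so it deletes. → [npsekpude].
/sezakuslidekif/: /u/ is a high vowel flanked by voiceless consonants /k/ and /s/, so it deletes. /i/ is a high vowel flanked by voiceless consonants /k/ and /f/, so it deletes. → [sezakslidekf].

ufxizepkkpso, npsekpude, sezakslidekf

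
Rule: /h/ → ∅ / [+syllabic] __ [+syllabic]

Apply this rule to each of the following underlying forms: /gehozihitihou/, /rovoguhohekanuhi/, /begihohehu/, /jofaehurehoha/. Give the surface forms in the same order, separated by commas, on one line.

/gehozihitihou/: /h/ occurs between vowels /e/ and /o/, so it deletes. /h/ occurs between vowels /i/ and /i/, so it deletes. /h/ occurs between vowels /i/ and /o/, so it deletes. → [geoziitiou].
/rovoguhohekanuhi/: /h/ occurs between vowels /u/ and /o/, so it deletes. /h/ occurs between vowels /o/ and /e/, so it deletes. /h/ occurs between vowels /u/ and /i/, so it deletes. → [rovoguoekanui].
/begihohehu/: /h/ occurs between vowels /i/ and /o/, so it deletes. /h/ occurs between vowels /o/ and /e/, so it deletes. /h/ occurs between vowels /e/ and /u/, so it deletes. → [begioeu].
/jofaehurehoha/: /h/ occurs between vowels /e/ and /u/, so it deletes. /h/ occurs between vowels /e/ and /o/, so it deletes. /h/ occurs between vowels /o/ and /a/, so it deletes. → [jofaeureoa].

geoziitiou, rovoguoekanui, begioeu, jofaeureoa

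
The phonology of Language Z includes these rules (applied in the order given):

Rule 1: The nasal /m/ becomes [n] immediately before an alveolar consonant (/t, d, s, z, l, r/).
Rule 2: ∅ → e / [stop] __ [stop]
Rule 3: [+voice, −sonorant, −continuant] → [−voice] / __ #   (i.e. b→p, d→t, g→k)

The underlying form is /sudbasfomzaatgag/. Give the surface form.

Rule 1 (nasal place assimilation): /m/ precedes the alveolar consonant /z/, so it assimilates in place to [n]. /sudbasfomzaatgag/ → sudbasfonzaatgag.
Rule 2 (stop-cluster e-epenthesis): /d/ and /b/ form a stop–stop cluster, so [e] is inserted between them. /t/ and /g/ form a stop–stop cluster, so [e] is inserted between them. /sudbasfonzaatgag/ → sudebasfonzaategag.
Rule 3 (final devoicing): /g/ is a voiced stop in word-final position, so it devoices to [k]. /sudebasfonzaategag/ → sudebasfonzaategak.

sudebasfonzaategak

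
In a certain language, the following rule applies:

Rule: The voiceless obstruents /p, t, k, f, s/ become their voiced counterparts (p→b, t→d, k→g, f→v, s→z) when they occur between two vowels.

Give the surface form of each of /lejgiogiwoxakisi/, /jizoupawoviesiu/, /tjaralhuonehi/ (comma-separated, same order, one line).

lejgiogiwoxagizi, jizoubawovieziu, tjaralhuonehi

/lejgiogiwoxakisi/: /k/ is a voiceless obstruent between vowels /a/ and /i/, so it voices to [g]. /s/ is a voiceless obstruent between vowels /i/ and /i/, so it voices to [z]. → [lejgiogiwoxagizi].
/jizoupawoviesiu/: /p/ is a voiceless obstruent between vowels /u/ and /a/, so it voices to [b]. /s/ is a voiceless obstruent between vowels /e/ and /i/, so it voices to [z]. → [jizoubawovieziu].
/tjaralhuonehi/: the rule's environment is not met; surfaces unchanged as [tjaralhuonehi].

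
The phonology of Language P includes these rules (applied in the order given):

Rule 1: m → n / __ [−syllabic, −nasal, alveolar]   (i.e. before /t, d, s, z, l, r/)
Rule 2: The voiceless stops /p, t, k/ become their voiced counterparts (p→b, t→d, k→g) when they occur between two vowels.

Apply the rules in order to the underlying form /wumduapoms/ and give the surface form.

wunduabons

Rule 1 (nasal place assimilation): /m/ precedes the alveolar consonant /d/, so it assimilates in place to [n]. /m/ precedes the alveolar consonant /s/, so it assimilates in place to [n]. /wumduapoms/ → wunduapons.
Rule 2 (intervocalic voicing): /p/ is a voiceless stop between vowels /a/ and /o/, so it voices to [b]. /wunduapons/ → wunduabons.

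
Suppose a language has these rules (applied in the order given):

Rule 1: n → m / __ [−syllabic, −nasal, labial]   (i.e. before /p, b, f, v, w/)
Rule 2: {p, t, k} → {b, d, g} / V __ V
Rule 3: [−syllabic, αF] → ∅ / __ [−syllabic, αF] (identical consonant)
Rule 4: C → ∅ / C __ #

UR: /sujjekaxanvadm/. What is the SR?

sujegaxamvad

Rule 1 (nasal place assimilation): /n/ precedes the labial consonant /v/, so it assimilates in place to [m]. /sujjekaxanvadm/ → sujjekaxamvadm.
Rule 2 (intervocalic voicing): /k/ is a voiceless stop between vowels /e/ and /a/, so it voices to [g]. /sujjekaxamvadm/ → sujjegaxamvadm.
Rule 3 (degemination): /jj/ is a geminate; the first /j/ deletes. /sujjegaxamvadm/ → sujegaxamvadm.
Rule 4 (final cluster simplification): /m/ is the second consonant of a word-final cluster /dm/, so it deletes. /sujegaxamvadm/ → sujegaxamvad.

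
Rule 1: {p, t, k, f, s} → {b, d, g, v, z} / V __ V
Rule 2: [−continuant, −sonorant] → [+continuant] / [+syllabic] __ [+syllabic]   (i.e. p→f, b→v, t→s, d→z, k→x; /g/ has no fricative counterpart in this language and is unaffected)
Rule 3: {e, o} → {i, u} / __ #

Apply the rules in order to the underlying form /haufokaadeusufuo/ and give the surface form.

hauvogaazeuzuvuu

Rule 1 (intervocalic voicing): /f/ is a voiceless obstruent between vowels /u/ and /o/, so it voices to [v]. /k/ is a voiceless obstruent between vowels /o/ and /a/, so it voices to [g]. /s/ is a voiceless obstruent between vowels /u/ and /u/, so it voices to [z]. /f/ is a voiceless obstruent between vowels /u/ and /u/, so it voices to [v]. /haufokaadeusufuo/ → hauvogaadeuzuvuo.
Rule 2 (intervocalic spirantization): /d/ is a stop between vowels /a/ and /e/, so it spirantizes to the fricative [z]. /hauvogaadeuzuvuo/ → hauvogaazeuzuvuo.
Rule 3 (final vowel raising): /o/ is a mid vowel in word-final position, so it raises to [u]. /hauvogaazeuzuvuo/ → hauvogaazeuzuvuu.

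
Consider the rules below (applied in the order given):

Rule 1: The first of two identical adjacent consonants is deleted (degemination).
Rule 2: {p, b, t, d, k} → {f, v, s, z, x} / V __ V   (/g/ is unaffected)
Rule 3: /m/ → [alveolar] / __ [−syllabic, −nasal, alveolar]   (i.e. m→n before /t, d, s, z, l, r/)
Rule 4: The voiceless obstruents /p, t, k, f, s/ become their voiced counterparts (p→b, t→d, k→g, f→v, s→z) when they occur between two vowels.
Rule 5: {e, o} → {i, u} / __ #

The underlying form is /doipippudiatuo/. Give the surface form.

doivivuziazuu

Rule 1 (degemination): /pp/ is a geminate; the first /p/ deletes. /doipippudiatuo/ → doipipudiatuo.
Rule 2 (intervocalic spirantization): /p/ is a stop between vowels /i/ and /i/, so it spirantizes to the fricative [f]. /p/ is a stop between vowels /i/ and /u/, so it spirantizes to the fricative [f]. /d/ is a stop between vowels /u/ and /i/, so it spirantizes to the fricative [z]. /t/ is a stop between vowels /a/ and /u/, so it spirantizes to the fricative [s]. /doipipudiatuo/ → doififuziasuo.
Rule 3 (nasal place assimilation): no segment meets the environment; /doififuziasuo/ is unchanged.
Rule 4 (intervocalic voicing): /f/ is a voiceless obstruent between vowels /i/ and /i/, so it voices to [v]. /f/ is a voiceless obstruent between vowels /i/ and /u/, so it voices to [v]. /s/ is a voiceless obstruent between vowels /a/ and /u/, so it voices to [z]. /doififuziasuo/ → doivivuziazuo.
Rule 5 (final vowel raising): /o/ is a mid vowel in word-final position, so it raises to [u]. /doivivuziazuo/ → doivivuziazuu.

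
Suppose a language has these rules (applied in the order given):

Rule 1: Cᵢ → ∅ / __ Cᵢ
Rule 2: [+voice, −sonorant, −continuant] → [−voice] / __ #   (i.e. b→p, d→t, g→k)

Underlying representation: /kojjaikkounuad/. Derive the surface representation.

kojaikounuat

Rule 1 (degemination): /jj/ is a geminate; the first /j/ deletes. /kk/ is a geminate; the first /k/ deletes. /kojjaikkounuad/ → kojaikounuad.
Rule 2 (final devoicing): /d/ is a voiced stop in word-final position, so it devoices to [t]. /kojaikounuad/ → kojaikounuat.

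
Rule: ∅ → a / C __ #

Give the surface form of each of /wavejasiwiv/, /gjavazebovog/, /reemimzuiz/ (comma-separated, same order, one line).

/wavejasiwiv/: the form ends in the consonant /v/, so [a] is inserted word-finally. → [wavejasiwiva].
/gjavazebovog/: the form ends in the consonant /g/, so [a] is inserted word-finally. → [gjavazebovoga].
/reemimzuiz/: the form ends in the consonant /z/, so [a] is inserted word-finally. → [reemimzuiza].

wavejasiwiva, gjavazebovoga, reemimzuiza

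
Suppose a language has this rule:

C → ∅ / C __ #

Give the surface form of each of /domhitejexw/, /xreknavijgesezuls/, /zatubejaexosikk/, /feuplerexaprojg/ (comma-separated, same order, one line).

/domhitejexw/: /w/ is the second consonant of a word-final cluster /xw/, so it deletes. → [domhitejex].
/xreknavijgesezuls/: /s/ is the second consonant of a word-final cluster /ls/, so it deletes. → [xreknavijgesezul].
/zatubejaexosikk/: /k/ is the second consonant of a word-final cluster /kk/, so it deletes. → [zatubejaexosik].
/feuplerexaprojg/: /g/ is the second consonant of a word-final cluster /jg/, so it deletes. → [feuplerexaproj].

domhitejex, xreknavijgesezul, zatubejaexosik, feuplerexaproj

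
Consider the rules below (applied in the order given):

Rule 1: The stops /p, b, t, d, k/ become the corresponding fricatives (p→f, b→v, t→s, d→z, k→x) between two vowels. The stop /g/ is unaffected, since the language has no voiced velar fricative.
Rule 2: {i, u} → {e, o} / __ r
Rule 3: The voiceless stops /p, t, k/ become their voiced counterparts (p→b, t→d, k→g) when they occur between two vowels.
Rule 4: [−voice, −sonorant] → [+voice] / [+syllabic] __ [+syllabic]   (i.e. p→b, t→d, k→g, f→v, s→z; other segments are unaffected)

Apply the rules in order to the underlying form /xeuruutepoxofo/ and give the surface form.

xeoruuzevoxovo

Rule 1 (intervocalic spirantization): /t/ is a stop between vowels /u/ and /e/, so it spirantizes to the fricative [s]. /p/ is a stop between vowels /e/ and /o/, so it spirantizes to the fricative [f]. /xeuruutepoxofo/ → xeuruusefoxofo.
Rule 2 (pre-rhotic lowering): /u/ is a high vowel immediately before /r/, so it lowers to [o]. /xeuruusefoxofo/ → xeoruusefoxofo.
Rule 3 (intervocalic voicing): no segment meets the environment; /xeoruusefoxofo/ is unchanged.
Rule 4 (intervocalic voicing): /s/ is a voiceless obstruent between vowels /u/ and /e/, so it voices to [z]. /f/ is a voiceless obstruent between vowels /e/ and /o/, so it voices to [v]. /f/ is a voiceless obstruent between vowels /o/ and /o/, so it voices to [v]. /xeoruusefoxofo/ → xeoruuzevoxovo.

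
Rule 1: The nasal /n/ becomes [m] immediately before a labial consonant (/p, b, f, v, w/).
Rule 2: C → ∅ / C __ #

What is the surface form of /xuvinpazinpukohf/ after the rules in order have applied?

Rule 1 (nasal place assimilation): /n/ precedes the labial consonant /p/, so it assimilates in place to [m]. /n/ precedes the labial consonant /p/, so it assimilates in place to [m]. /xuvinpazinpukohf/ → xuvimpazimpukohf.
Rule 2 (final cluster simplification): /f/ is the second consonant of a word-final cluster /hf/, so it deletes. /xuvimpazimpukohf/ → xuvimpazimpukoh.

xuvimpazimpukoh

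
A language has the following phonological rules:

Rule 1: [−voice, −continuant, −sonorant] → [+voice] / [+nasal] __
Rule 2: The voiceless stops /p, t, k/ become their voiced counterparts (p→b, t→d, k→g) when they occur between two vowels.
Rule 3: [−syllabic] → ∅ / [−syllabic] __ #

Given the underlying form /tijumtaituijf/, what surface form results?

Rule 1 (post-nasal voicing): /t/ is a voiceless stop immediately after the nasal /m/, so it voices to [d]. /tijumtaituijf/ → tijumdaituijf.
Rule 2 (intervocalic voicing): /t/ is a voiceless stop between vowels /i/ and /u/, so it voices to [d]. /tijumdaituijf/ → tijumdaiduijf.
Rule 3 (final cluster simplification): /f/ is the second consonant of a word-final cluster /jf/, so it deletes. /tijumdaiduijf/ → tijumdaiduij.

tijumdaiduij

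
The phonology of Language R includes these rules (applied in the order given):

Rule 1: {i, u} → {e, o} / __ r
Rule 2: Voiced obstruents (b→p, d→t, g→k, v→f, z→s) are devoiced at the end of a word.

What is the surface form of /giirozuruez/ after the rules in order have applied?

Rule 1 (pre-rhotic lowering): /i/ is a high vowel immediately before /r/, so it lowers to [e]. /u/ is a high vowel immediately before /r/, so it lowers to [o]. /giirozuruez/ → gierozoruez.
Rule 2 (final devoicing): /z/ is a voiced obstruent in word-final position, so it devoices to [s]. /gierozoruez/ → gierozorues.

gierozorues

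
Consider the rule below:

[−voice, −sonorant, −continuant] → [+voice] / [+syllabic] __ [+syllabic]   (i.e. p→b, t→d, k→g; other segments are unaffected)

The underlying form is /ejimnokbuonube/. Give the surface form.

ejimnokbuonube

No segment of /ejimnokbuonube/ meets the structural description of the rule, so the form surfaces unchanged.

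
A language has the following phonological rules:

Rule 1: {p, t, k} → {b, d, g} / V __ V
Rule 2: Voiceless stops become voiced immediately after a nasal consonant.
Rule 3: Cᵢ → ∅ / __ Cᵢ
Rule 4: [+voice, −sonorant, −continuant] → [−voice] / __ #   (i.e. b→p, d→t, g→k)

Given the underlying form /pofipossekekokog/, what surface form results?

Rule 1 (intervocalic voicing): /p/ is a voiceless stop between vowels /i/ and /o/, so it voices to [b]. /k/ is a voiceless stop between vowels /e/ and /e/, so it voices to [g]. /k/ is a voiceless stop between vowels /e/ and /o/, so it voices to [g]. /k/ is a voiceless stop between vowels /o/ and /o/, so it voices to [g]. /pofipossekekokog/ → pofibossegegogog.
Rule 2 (post-nasal voicing): no segment meets the environment; /pofibossegegogog/ is unchanged.
Rule 3 (degemination): /ss/ is a geminate; the first /s/ deletes. /pofibossegegogog/ → pofibosegegogog.
Rule 4 (final devoicing): /g/ is a voiced stop in word-final position, so it devoices to [k]. /pofibosegegogog/ → pofibosegegogok.

pofibosegegogok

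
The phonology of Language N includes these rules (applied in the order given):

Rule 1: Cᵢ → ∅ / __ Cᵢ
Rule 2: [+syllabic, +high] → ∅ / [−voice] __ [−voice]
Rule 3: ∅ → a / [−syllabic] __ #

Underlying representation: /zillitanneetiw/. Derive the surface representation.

zilitaneetiwa

Rule 1 (degemination): /ll/ is a geminate; the first /l/ deletes. /nn/ is a geminate; the first /n/ deletes. /zillitanneetiw/ → zilitaneetiw.
Rule 2 (high vowel syncope): no segment meets the environment; /zilitaneetiw/ is unchanged.
Rule 3 (final a-epenthesis): the form ends in the consonant /w/, so [a] is inserted word-finally. /zilitaneetiw/ → zilitaneetiwa.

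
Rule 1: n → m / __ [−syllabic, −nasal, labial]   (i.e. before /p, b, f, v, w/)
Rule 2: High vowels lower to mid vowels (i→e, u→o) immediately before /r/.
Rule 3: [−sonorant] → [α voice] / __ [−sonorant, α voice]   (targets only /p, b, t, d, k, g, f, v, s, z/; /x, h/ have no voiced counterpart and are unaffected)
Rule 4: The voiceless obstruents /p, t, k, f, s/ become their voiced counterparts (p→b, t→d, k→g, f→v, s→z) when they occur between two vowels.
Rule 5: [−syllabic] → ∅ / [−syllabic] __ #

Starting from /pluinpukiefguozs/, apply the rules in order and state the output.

Rule 1 (nasal place assimilation): /n/ precedes the labial consonant /p/, so it assimilates in place to [m]. /pluinpukiefguozs/ → pluimpukiefguozs.
Rule 2 (pre-rhotic lowering): no segment meets the environment; /pluimpukiefguozs/ is unchanged.
Rule 3 (regressive voicing assimilation): /f/ precedes the voiced obstruent /g/, so it voices to [v] by assimilation. /z/ precedes the voiceless obstruent /s/, so it devoices to [s] by assimilation. /pluimpukiefguozs/ → pluimpukievguoss.
Rule 4 (intervocalic voicing): /k/ is a voiceless obstruent between vowels /u/ and /i/, so it voices to [g]. /pluimpukievguoss/ → pluimpugievguoss.
Rule 5 (final cluster simplification): /s/ is the second consonant of a word-final cluster /ss/, so it deletes. /pluimpugievguoss/ → pluimpugievguos.

pluimpugievguos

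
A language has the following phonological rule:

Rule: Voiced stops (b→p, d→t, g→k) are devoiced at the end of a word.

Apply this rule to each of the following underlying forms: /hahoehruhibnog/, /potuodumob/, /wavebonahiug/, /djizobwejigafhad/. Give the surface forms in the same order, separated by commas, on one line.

/hahoehruhibnog/: /g/ is a voiced stop in word-final position, so it devoices to [k]. → [hahoehruhibnok].
/potuodumob/: /b/ is a voiced stop in word-final position, so it devoices to [p]. → [potuodumop].
/wavebonahiug/: /g/ is a voiced stop in word-final position, so it devoices to [k]. → [wavebonahiuk].
/djizobwejigafhad/: /d/ is a voiced stop in word-final position, so it devoices to [t]. → [djizobwejigafhat].

hahoehruhibnok, potuodumop, wavebonahiuk, djizobwejigafhat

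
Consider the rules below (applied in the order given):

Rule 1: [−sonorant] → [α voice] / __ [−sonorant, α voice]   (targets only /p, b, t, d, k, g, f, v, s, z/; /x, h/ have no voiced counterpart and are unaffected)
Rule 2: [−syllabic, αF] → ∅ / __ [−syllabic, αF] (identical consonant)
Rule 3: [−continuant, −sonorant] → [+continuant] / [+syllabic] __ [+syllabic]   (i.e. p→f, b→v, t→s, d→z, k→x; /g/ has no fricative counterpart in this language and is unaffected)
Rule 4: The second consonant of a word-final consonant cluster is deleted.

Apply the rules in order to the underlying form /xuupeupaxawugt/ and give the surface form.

xuufeufaxawuk

Rule 1 (regressive voicing assimilation): /g/ precedes the voiceless obstruent /t/, so it devoices to [k] by assimilation. /xuupeupaxawugt/ → xuupeupaxawukt.
Rule 2 (degemination): no segment meets the environment; /xuupeupaxawukt/ is unchanged.
Rule 3 (intervocalic spirantization): /p/ is a stop between vowels /u/ and /e/, so it spirantizes to the fricative [f]. /p/ is a stop between vowels /u/ and /a/, so it spirantizes to the fricative [f]. /xuupeupaxawukt/ → xuufeufaxawukt.
Rule 4 (final cluster simplification): /t/ is the second consonant of a word-final cluster /kt/, so it deletes. /xuufeufaxawukt/ → xuufeufaxawuk.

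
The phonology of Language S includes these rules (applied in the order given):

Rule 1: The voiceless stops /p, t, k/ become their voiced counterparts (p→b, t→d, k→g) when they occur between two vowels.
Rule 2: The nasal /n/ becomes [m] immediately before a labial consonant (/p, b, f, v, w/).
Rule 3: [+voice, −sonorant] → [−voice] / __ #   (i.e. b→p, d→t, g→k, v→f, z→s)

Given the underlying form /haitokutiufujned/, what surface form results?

haidogudiufujnet

Rule 1 (intervocalic voicing): /t/ is a voiceless stop between vowels /i/ and /o/, so it voices to [d]. /k/ is a voiceless stop between vowels /o/ and /u/, so it voices to [g]. /t/ is a voiceless stop between vowels /u/ and /i/, so it voices to [d]. /haitokutiufujned/ → haidogudiufujned.
Rule 2 (nasal place assimilation): no segment meets the environment; /haidogudiufujned/ is unchanged.
Rule 3 (final devoicing): /d/ is a voiced obstruent in word-final position, so it devoices to [t]. /haidogudiufujned/ → haidogudiufujnet.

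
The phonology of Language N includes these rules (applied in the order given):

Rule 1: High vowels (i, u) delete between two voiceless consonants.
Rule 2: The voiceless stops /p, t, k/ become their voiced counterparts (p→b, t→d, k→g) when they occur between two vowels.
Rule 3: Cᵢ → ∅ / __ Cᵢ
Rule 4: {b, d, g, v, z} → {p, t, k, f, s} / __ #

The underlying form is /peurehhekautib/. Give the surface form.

peurehegaudip

Rule 1 (high vowel syncope): no segment meets the environment; /peurehhekautib/ is unchanged.
Rule 2 (intervocalic voicing): /k/ is a voiceless stop between vowels /e/ and /a/, so it voices to [g]. /t/ is a voiceless stop between vowels /u/ and /i/, so it voices to [d]. /peurehhekautib/ → peurehhegaudib.
Rule 3 (degemination): /hh/ is a geminate; the first /h/ deletes. /peurehhegaudib/ → peurehegaudib.
Rule 4 (final devoicing): /b/ is a voiced obstruent in word-final position, so it devoices to [p]. /peurehegaudib/ → peurehegaudip.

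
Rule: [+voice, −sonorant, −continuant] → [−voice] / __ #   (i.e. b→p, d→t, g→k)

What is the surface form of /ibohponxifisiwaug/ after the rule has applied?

ibohponxifisiwauk

Scanning /ibohponxifisiwaug/: /b/ at position 2 is not in the conditioning environment; /g/ is a voiced stop in word-final position, so it devoices to [k].
Result: [ibohponxifisiwauk].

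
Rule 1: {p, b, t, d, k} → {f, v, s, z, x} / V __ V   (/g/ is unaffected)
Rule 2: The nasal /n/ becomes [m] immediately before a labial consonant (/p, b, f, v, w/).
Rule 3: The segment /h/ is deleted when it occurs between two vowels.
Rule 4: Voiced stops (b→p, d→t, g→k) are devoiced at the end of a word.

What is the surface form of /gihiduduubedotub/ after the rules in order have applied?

Rule 1 (intervocalic spirantization): /d/ is a stop between vowels /i/ and /u/, so it spirantizes to the fricative [z]. /d/ is a stop between vowels /u/ and /u/, so it spirantizes to the fricative [z]. /b/ is a stop between vowels /u/ and /e/, so it spirantizes to the fricative [v]. /d/ is a stop between vowels /e/ and /o/, so it spirantizes to the fricative [z]. /t/ is a stop between vowels /o/ and /u/, so it spirantizes to the fricative [s]. /gihiduduubedotub/ → gihizuzuuvezosub.
Rule 2 (nasal place assimilation): no segment meets the environment; /gihizuzuuvezosub/ is unchanged.
Rule 3 (intervocalic h-deletion): /h/ occurs between vowels /i/ and /i/, so it deletes. /gihizuzuuvezosub/ → giizuzuuvezosub.
Rule 4 (final devoicing): /b/ is a voiced stop in word-final position, so it devoices to [p]. /giizuzuuvezosub/ → giizuzuuvezosup.

giizuzuuvezosup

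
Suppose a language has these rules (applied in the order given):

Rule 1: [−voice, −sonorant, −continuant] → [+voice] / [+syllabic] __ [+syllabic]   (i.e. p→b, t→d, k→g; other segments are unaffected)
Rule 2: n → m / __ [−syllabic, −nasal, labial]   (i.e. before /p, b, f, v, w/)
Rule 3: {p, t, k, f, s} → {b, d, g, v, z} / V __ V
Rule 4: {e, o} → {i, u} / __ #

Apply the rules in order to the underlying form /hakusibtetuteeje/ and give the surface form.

Rule 1 (intervocalic voicing): /k/ is a voiceless stop between vowels /a/ and /u/, so it voices to [g]. /t/ is a voiceless stop between vowels /e/ and /u/, so it voices to [d]. /t/ is a voiceless stop between vowels /u/ and /e/, so it voices to [d]. /hakusibtetuteeje/ → hagusibtedudeeje.
Rule 2 (nasal place assimilation): no segment meets the environment; /hagusibtedudeeje/ is unchanged.
Rule 3 (intervocalic voicing): /s/ is a voiceless obstruent between vowels /u/ and /i/, so it voices to [z]. /hagusibtedudeeje/ → haguzibtedudeeje.
Rule 4 (final vowel raising): /e/ is a mid vowel in word-final position, so it raises to [i]. /haguzibtedudeeje/ → haguzibtedudeeji.

haguzibtedudeeji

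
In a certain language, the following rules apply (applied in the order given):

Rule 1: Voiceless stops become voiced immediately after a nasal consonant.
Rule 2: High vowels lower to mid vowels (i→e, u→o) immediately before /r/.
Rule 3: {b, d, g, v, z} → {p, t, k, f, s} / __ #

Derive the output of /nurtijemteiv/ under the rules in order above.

Rule 1 (post-nasal voicing): /t/ is a voiceless stop immediately after the nasal /m/, so it voices to [d]. /nurtijemteiv/ → nurtijemdeiv.
Rule 2 (pre-rhotic lowering): /u/ is a high vowel immediately before /r/, so it lowers to [o]. /nurtijemdeiv/ → nortijemdeiv.
Rule 3 (final devoicing): /v/ is a voiced obstruent in word-final position, so it devoices to [f]. /nortijemdeiv/ → nortijemdeif.

nortijemdeif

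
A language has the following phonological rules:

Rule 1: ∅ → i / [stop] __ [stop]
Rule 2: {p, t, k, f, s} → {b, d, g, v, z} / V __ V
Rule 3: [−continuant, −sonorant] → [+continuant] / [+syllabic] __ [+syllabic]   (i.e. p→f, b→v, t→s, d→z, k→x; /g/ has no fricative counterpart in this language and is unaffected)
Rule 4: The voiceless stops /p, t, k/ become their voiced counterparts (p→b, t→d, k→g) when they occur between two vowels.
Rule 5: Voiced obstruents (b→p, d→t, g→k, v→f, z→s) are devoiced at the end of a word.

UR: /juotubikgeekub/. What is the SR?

Rule 1 (stop-cluster i-epenthesis): /k/ and /g/ form a stop–stop cluster, so [i] is inserted between them. /juotubikgeekub/ → juotubikigeekub.
Rule 2 (intervocalic voicing): /t/ is a voiceless obstruent between vowels /o/ and /u/, so it voices to [d]. /k/ is a voiceless obstruent between vowels /i/ and /i/, so it voices to [g]. /k/ is a voiceless obstruent between vowels /e/ and /u/, so it voices to [g]. /juotubikigeekub/ → juodubigigeegub.
Rule 3 (intervocalic spirantization): /d/ is a stop between vowels /o/ and /u/, so it spirantizes to the fricative [z]. /b/ is a stop between vowels /u/ and /i/, so it spirantizes to the fricative [v]. /juodubigigeegub/ → juozuvigigeegub.
Rule 4 (intervocalic voicing): no segment meets the environment; /juozuvigigeegub/ is unchanged.
Rule 5 (final devoicing): /b/ is a voiced obstruent in word-final position, so it devoices to [p]. /juozuvigigeegub/ → juozuvigigeegup.

juozuvigigeegup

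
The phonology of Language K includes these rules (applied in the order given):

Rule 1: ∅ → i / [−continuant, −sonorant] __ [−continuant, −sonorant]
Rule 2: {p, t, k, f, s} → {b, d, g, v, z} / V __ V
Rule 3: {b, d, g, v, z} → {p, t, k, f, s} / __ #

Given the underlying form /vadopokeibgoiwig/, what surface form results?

vadobogeibigoiwik

Rule 1 (stop-cluster i-epenthesis): /b/ and /g/ form a stop–stop cluster, so [i] is inserted between them. /vadopokeibgoiwig/ → vadopokeibigoiwig.
Rule 2 (intervocalic voicing): /p/ is a voiceless obstruent between vowels /o/ and /o/, so it voices to [b]. /k/ is a voiceless obstruent between vowels /o/ and /e/, so it voices to [g]. /vadopokeibigoiwig/ → vadobogeibigoiwig.
Rule 3 (final devoicing): /g/ is a voiced obstruent in word-final position, so it devoices to [k]. /vadobogeibigoiwig/ → vadobogeibigoiwik.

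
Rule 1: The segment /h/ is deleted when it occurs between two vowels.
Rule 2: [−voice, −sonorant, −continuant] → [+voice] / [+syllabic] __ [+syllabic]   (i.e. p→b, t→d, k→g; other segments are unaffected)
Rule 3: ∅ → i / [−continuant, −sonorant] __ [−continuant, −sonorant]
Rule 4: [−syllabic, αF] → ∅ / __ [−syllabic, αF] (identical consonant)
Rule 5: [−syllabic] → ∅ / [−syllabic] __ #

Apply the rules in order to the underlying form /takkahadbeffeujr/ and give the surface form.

Rule 1 (intervocalic h-deletion): /h/ occurs between vowels /a/ and /a/, so it deletes. /takkahadbeffeujr/ → takkaadbeffeujr.
Rule 2 (intervocalic voicing): no segment meets the environment; /takkaadbeffeujr/ is unchanged.
Rule 3 (stop-cluster i-epenthesis): /k/ and /k/ form a stop–stop cluster, so [i] is inserted between them. /d/ and /b/ form a stop–stop cluster, so [i] is inserted between them. /takkaadbeffeujr/ → takikaadibeffeujr.
Rule 4 (degemination): /ff/ is a geminate; the first /f/ deletes. /takikaadibeffeujr/ → takikaadibefeujr.
Rule 5 (final cluster simplification): /r/ is the second consonant of a word-final cluster /jr/, so it deletes. /takikaadibefeujr/ → takikaadibefeuj.

takikaadibefeuj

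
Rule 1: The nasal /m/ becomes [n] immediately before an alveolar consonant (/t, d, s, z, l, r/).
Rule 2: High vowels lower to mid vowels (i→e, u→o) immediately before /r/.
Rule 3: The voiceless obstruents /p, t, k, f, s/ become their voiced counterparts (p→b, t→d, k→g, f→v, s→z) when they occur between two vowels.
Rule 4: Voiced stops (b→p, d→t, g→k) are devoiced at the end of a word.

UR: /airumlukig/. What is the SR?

aerunlugik

Rule 1 (nasal place assimilation): /m/ precedes the alveolar consonant /l/, so it assimilates in place to [n]. /airumlukig/ → airunlukig.
Rule 2 (pre-rhotic lowering): /i/ is a high vowel immediately before /r/, so it lowers to [e]. /airunlukig/ → aerunlukig.
Rule 3 (intervocalic voicing): /k/ is a voiceless obstruent between vowels /u/ and /i/, so it voices to [g]. /aerunlukig/ → aerunlugig.
Rule 4 (final devoicing): /g/ is a voiced stop in word-final position, so it devoices to [k]. /aerunlugig/ → aerunlugik.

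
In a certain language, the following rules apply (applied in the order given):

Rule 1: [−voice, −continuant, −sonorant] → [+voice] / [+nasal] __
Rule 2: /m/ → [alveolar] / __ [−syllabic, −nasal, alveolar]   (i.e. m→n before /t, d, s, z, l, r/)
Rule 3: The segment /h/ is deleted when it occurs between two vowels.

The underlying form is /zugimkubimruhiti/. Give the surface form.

Rule 1 (post-nasal voicing): /k/ is a voiceless stop immediately after the nasal /m/, so it voices to [g]. /zugimkubimruhiti/ → zugimgubimruhiti.
Rule 2 (nasal place assimilation): /m/ precedes the alveolar consonant /r/, so it assimilates in place to [n]. /zugimgubimruhiti/ → zugimgubinruhiti.
Rule 3 (intervocalic h-deletion): /h/ occurs between vowels /u/ and /i/, so it deletes. /zugimgubinruhiti/ → zugimgubinruiti.

zugimgubinruiti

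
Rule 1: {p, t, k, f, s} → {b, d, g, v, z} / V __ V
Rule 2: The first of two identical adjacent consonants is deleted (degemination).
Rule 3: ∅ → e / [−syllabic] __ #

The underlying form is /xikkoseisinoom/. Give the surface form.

Rule 1 (intervocalic voicing): /s/ is a voiceless obstruent between vowels /o/ and /e/, so it voices to [z]. /s/ is a voiceless obstruent between vowels /i/ and /i/, so it voices to [z]. /xikkoseisinoom/ → xikkozeizinoom.
Rule 2 (degemination): /kk/ is a geminate; the first /k/ deletes. /xikkozeizinoom/ → xikozeizinoom.
Rule 3 (final e-epenthesis): the form ends in the consonant /m/, so [e] is inserted word-finally. /xikozeizinoom/ → xikozeizinoome.

xikozeizinoome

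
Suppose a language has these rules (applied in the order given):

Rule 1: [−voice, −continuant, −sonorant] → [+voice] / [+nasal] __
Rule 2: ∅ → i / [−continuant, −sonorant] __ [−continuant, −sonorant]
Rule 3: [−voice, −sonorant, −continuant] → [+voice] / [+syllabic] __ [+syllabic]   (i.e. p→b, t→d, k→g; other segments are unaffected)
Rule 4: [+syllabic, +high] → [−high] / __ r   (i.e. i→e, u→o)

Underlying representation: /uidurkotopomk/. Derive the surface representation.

uidorkodobomg

Rule 1 (post-nasal voicing): /k/ is a voiceless stop immediately after the nasal /m/, so it voices to [g]. /uidurkotopomk/ → uidurkotopomg.
Rule 2 (stop-cluster i-epenthesis): no segment meets the environment; /uidurkotopomg/ is unchanged.
Rule 3 (intervocalic voicing): /t/ is a voiceless stop between vowels /o/ and /o/, so it voices to [d]. /p/ is a voiceless stop between vowels /o/ and /o/, so it voices to [b]. /uidurkotopomg/ → uidurkodobomg.
Rule 4 (pre-rhotic lowering): /u/ is a high vowel immediately before /r/, so it lowers to [o]. /uidurkodobomg/ → uidorkodobomg.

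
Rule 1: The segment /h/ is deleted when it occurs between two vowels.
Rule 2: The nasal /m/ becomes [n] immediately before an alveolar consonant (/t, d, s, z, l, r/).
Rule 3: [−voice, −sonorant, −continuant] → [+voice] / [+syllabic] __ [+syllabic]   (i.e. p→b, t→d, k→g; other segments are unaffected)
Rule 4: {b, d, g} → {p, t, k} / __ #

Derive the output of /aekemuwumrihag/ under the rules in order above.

Rule 1 (intervocalic h-deletion): /h/ occurs between vowels /i/ and /a/, so it deletes. /aekemuwumrihag/ → aekemuwumriag.
Rule 2 (nasal place assimilation): /m/ precedes the alveolar consonant /r/, so it assimilates in place to [n]. /aekemuwumriag/ → aekemuwunriag.
Rule 3 (intervocalic voicing): /k/ is a voiceless stop between vowels /e/ and /e/, so it voices to [g]. /aekemuwunriag/ → aegemuwunriag.
Rule 4 (final devoicing): /g/ is a voiced stop in word-final position, so it devoices to [k]. /aegemuwunriag/ → aegemuwunriak.

aegemuwunriak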